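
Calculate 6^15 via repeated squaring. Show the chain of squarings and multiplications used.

Computing 6^15 by squaring (build up from 6^1; each line after the first costs one multiplication):

6^1 = 6
6^2 = (6^1)^2 = 6^2 = 36
6^3 = 6 * 6^2 = 6 * 36 = 216
6^6 = (6^3)^2 = 216^2 = 46656
6^7 = 6 * 6^6 = 6 * 46656 = 279936
6^14 = (6^7)^2 = 279936^2 = 78364164096
6^15 = 6 * 6^14 = 6 * 78364164096 = 470184984576

Result: 470184984576
Multiplications needed: 6 (6 lines after 6^1)

6^15 = 470184984576. Using exponentiation by squaring, this requires 6 multiplications. The key idea: if the exponent is even, square the half-power; if odd, multiply by the base once.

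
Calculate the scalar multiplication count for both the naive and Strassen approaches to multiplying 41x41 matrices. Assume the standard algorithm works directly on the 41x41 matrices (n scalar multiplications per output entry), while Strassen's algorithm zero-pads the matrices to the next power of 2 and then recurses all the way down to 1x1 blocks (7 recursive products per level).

Matrix multiplication for 41x41 matrices:

Strassen's algorithm requires power-of-2 dimensions. Pad 41x41 to 64x64 (next power of 2).

Standard algorithm: 41^3 = 68921 multiplications
Strassen's algorithm: 7^(log2(64)) = 7^6 = 117649 multiplications
Difference: 68921 - 117649 = -48728 (Strassen uses MORE here due to padding overhead — for small or just-over-power-of-2 n, padding can outweigh the per-level savings)

Standard: 68921 multiplications (41^3). Strassen: 117649 multiplications (7^6, after padding to 64x64). Strassen reduces 8 recursive multiplications to 7 at each level.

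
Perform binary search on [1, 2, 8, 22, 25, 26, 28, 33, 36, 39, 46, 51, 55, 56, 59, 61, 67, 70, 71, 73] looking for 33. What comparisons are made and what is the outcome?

Binary search for 33 in [1, 2, 8, 22, 25, 26, 28, 33, 36, 39, 46, 51, 55, 56, 59, 61, 67, 70, 71, 73]:

lo=0, hi=19, mid=9, arr[mid]=39 -> 39 > 33, search left half
lo=0, hi=8, mid=4, arr[mid]=25 -> 25 < 33, search right half
lo=5, hi=8, mid=6, arr[mid]=28 -> 28 < 33, search right half
lo=7, hi=8, mid=7, arr[mid]=33 -> Found target at index 7!

Binary search finds 33 at index 7 after 4 comparisons. The search repeatedly halves the search space by comparing with the middle element.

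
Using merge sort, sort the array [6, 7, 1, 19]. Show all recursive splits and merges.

Merge sort trace:

Split: [6, 7, 1, 19] -> [6, 7] and [1, 19]
  Split: [6, 7] -> [6] and [7]
  Merge: [6] + [7] -> [6, 7]
  Split: [1, 19] -> [1] and [19]
  Merge: [1] + [19] -> [1, 19]
Merge: [6, 7] + [1, 19] -> [1, 6, 7, 19]

Final sorted array: [1, 6, 7, 19]

The merge sort proceeds by recursively splitting the array and merging sorted halves.
After all merges, the sorted array is [1, 6, 7, 19].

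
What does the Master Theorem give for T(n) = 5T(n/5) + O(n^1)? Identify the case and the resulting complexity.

Master Theorem for T(n) = 5T(n/5) + O(n^1):

a = 5, b = 5, c = 1
log_b(a) = log_5(5) = 1.0000

Case 2: c = 1 = log_5(5) = 1.0000
T(n) = O(n^1 log n) = O(n log n)

For T(n) = 5T(n/5) + O(n^1): log_5(5) = 1.0000. This is Case 2 of the Master Theorem (c = log_b(a), equal work at all levels), giving O(n log n).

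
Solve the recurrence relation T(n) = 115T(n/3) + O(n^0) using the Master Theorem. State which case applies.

Master Theorem for T(n) = 115T(n/3) + O(n^0):

a = 115, b = 3, c = 0
log_b(a) = log_3(115) = 4.3190

Case 1: c = 0 < log_3(115) = 4.3190
T(n) = O(n^(log_3 115))

For T(n) = 115T(n/3) + O(n^0): log_3(115) = 4.3190. This is Case 1 of the Master Theorem (c < log_b(a), work dominated by leaves), giving O(n^(log_3 115)).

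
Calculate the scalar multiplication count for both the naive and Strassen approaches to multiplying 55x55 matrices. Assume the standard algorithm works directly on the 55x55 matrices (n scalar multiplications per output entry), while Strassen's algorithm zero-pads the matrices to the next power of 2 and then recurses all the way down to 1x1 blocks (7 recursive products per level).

Matrix multiplication for 55x55 matrices:

Strassen's algorithm requires power-of-2 dimensions. Pad 55x55 to 64x64 (next power of 2).

Standard algorithm: 55^3 = 166375 multiplications
Strassen's algorithm: 7^(log2(64)) = 7^6 = 117649 multiplications
Savings: 166375 - 117649 = 48726 multiplications

Standard: 166375 multiplications (55^3). Strassen: 117649 multiplications (7^6, after padding to 64x64). Strassen reduces 8 recursive multiplications to 7 at each level.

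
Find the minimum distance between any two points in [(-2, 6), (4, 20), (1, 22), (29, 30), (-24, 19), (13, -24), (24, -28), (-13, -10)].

Computing all pairwise distances among 8 points:

d((-2, 6), (4, 20)) = 15.2315
d((-2, 6), (1, 22)) = 16.2788
d((-2, 6), (29, 30)) = 39.2046
d((-2, 6), (-24, 19)) = 25.5539
d((-2, 6), (13, -24)) = 33.541
d((-2, 6), (24, -28)) = 42.8019
d((-2, 6), (-13, -10)) = 19.4165
d((4, 20), (1, 22)) = 3.6056 <-- minimum
d((4, 20), (29, 30)) = 26.9258
d((4, 20), (-24, 19)) = 28.0179
d((4, 20), (13, -24)) = 44.911
d((4, 20), (24, -28)) = 52.0
d((4, 20), (-13, -10)) = 34.4819
d((1, 22), (29, 30)) = 29.1204
d((1, 22), (-24, 19)) = 25.1794
d((1, 22), (13, -24)) = 47.5395
d((1, 22), (24, -28)) = 55.0364
d((1, 22), (-13, -10)) = 34.9285
d((29, 30), (-24, 19)) = 54.1295
d((29, 30), (13, -24)) = 56.3205
d((29, 30), (24, -28)) = 58.2151
d((29, 30), (-13, -10)) = 58.0
d((-24, 19), (13, -24)) = 56.7274
d((-24, 19), (24, -28)) = 67.1789
d((-24, 19), (-13, -10)) = 31.0161
d((13, -24), (24, -28)) = 11.7047
d((13, -24), (-13, -10)) = 29.5296
d((24, -28), (-13, -10)) = 41.1461

Closest pair: (4, 20) and (1, 22) with distance 3.6056

The closest pair is (4, 20) and (1, 22) with Euclidean distance 3.6056. For 8 points, brute-force pairwise comparison is shown above. For large n, the divide-and-conquer algorithm (sort by x, recurse on halves, check the dividing strip) achieves O(n log n).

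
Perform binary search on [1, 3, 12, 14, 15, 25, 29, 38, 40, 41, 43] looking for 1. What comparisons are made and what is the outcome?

Binary search for 1 in [1, 3, 12, 14, 15, 25, 29, 38, 40, 41, 43]:

lo=0, hi=10, mid=5, arr[mid]=25 -> 25 > 1, search left half
lo=0, hi=4, mid=2, arr[mid]=12 -> 12 > 1, search left half
lo=0, hi=1, mid=0, arr[mid]=1 -> Found target at index 0!

Binary search finds 1 at index 0 after 3 comparisons. The search repeatedly halves the search space by comparing with the middle element.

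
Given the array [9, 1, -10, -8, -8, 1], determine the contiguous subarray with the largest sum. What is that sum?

Using Kadane's algorithm on [9, 1, -10, -8, -8, 1]:

Scanning through the array:
Position 1 (value 1): max_ending_here = 10, max_so_far = 10
Position 2 (value -10): max_ending_here = 0, max_so_far = 10
Position 3 (value -8): max_ending_here = -8, max_so_far = 10
Position 4 (value -8): max_ending_here = -8, max_so_far = 10
Position 5 (value 1): max_ending_here = 1, max_so_far = 10

Maximum subarray: [9, 1]
Maximum sum: 10

The maximum subarray is [9, 1] with sum 10. This subarray runs from index 0 to index 1.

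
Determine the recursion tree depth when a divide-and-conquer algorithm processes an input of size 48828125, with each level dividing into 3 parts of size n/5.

For divide and conquer with division factor 5:

Problem sizes at each level:
Level 0: 48828125
Level 1: 9765625
Level 2: 1953125
Level 3: 390625
Level 4: 78125
Level 5: 15625
Level 6: 3125
Level 7: 625
Level 8: 125
Level 9: 25
Level 10: 5
Level 11: 1

The root is level 0 and the size-1 base case is level 11 (the tree spans levels 0 through 11, i.e. 12 levels counting the root), so the depth is the number of divisions: log_5(48828125) = 11

The recursion tree depth is log_5(48828125) = 11. At each level, the problem size is divided by 5, so it takes 11 divisions to reduce to a base case of size 1. The algorithm makes 3 recursive calls at each level.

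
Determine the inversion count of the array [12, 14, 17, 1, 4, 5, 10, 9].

Finding inversions in [12, 14, 17, 1, 4, 5, 10, 9]:

(0, 3): arr[0]=12 > arr[3]=1
(0, 4): arr[0]=12 > arr[4]=4
(0, 5): arr[0]=12 > arr[5]=5
(0, 6): arr[0]=12 > arr[6]=10
(0, 7): arr[0]=12 > arr[7]=9
(1, 3): arr[1]=14 > arr[3]=1
(1, 4): arr[1]=14 > arr[4]=4
(1, 5): arr[1]=14 > arr[5]=5
(1, 6): arr[1]=14 > arr[6]=10
(1, 7): arr[1]=14 > arr[7]=9
(2, 3): arr[2]=17 > arr[3]=1
(2, 4): arr[2]=17 > arr[4]=4
(2, 5): arr[2]=17 > arr[5]=5
(2, 6): arr[2]=17 > arr[6]=10
(2, 7): arr[2]=17 > arr[7]=9
(6, 7): arr[6]=10 > arr[7]=9

Total inversions: 16

The array has 16 inversion(s): (0,3), (0,4), (0,5), (0,6), (0,7), (1,3), (1,4), (1,5), (1,6), (1,7), (2,3), (2,4), (2,5), (2,6), (2,7), (6,7). Each pair (i,j) satisfies i < j and arr[i] > arr[j].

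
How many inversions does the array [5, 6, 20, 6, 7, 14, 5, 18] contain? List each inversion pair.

Finding inversions in [5, 6, 20, 6, 7, 14, 5, 18]:

(1, 6): arr[1]=6 > arr[6]=5
(2, 3): arr[2]=20 > arr[3]=6
(2, 4): arr[2]=20 > arr[4]=7
(2, 5): arr[2]=20 > arr[5]=14
(2, 6): arr[2]=20 > arr[6]=5
(2, 7): arr[2]=20 > arr[7]=18
(3, 6): arr[3]=6 > arr[6]=5
(4, 6): arr[4]=7 > arr[6]=5
(5, 6): arr[5]=14 > arr[6]=5

Total inversions: 9

The array has 9 inversion(s): (1,6), (2,3), (2,4), (2,5), (2,6), (2,7), (3,6), (4,6), (5,6). Each pair (i,j) satisfies i < j and arr[i] > arr[j].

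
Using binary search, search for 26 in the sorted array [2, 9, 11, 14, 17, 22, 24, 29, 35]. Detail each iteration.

Binary search for 26 in [2, 9, 11, 14, 17, 22, 24, 29, 35]:

lo=0, hi=8, mid=4, arr[mid]=17 -> 17 < 26, search right half
lo=5, hi=8, mid=6, arr[mid]=24 -> 24 < 26, search right half
lo=7, hi=8, mid=7, arr[mid]=29 -> 29 > 26, search left half
lo=7 > hi=6, target 26 not found

Binary search determines that 26 is not in the array after 3 comparisons. The search space was exhausted without finding the target.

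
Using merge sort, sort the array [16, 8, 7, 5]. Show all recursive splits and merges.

Merge sort trace:

Split: [16, 8, 7, 5] -> [16, 8] and [7, 5]
  Split: [16, 8] -> [16] and [8]
  Merge: [16] + [8] -> [8, 16]
  Split: [7, 5] -> [7] and [5]
  Merge: [7] + [5] -> [5, 7]
Merge: [8, 16] + [5, 7] -> [5, 7, 8, 16]

Final sorted array: [5, 7, 8, 16]

The merge sort proceeds by recursively splitting the array and merging sorted halves.
After all merges, the sorted array is [5, 7, 8, 16].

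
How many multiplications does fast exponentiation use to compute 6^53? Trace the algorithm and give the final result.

Computing 6^53 by squaring (build up from 6^1; each line after the first costs one multiplication):

6^1 = 6
6^2 = (6^1)^2 = 6^2 = 36
6^3 = 6 * 6^2 = 6 * 36 = 216
6^6 = (6^3)^2 = 216^2 = 46656
6^12 = (6^6)^2 = 46656^2 = 2176782336
6^13 = 6 * 6^12 = 6 * 2176782336 = 13060694016
6^26 = (6^13)^2 = 13060694016^2 = 170581728179578208256
6^52 = (6^26)^2 = 170581728179578208256^2 = 29098125988731506183153025616435306561536
6^53 = 6 * 6^52 = 6 * 29098125988731506183153025616435306561536 = 174588755932389037098918153698611839369216

Result: 174588755932389037098918153698611839369216
Multiplications needed: 8 (8 lines after 6^1)

6^53 = 174588755932389037098918153698611839369216. Using exponentiation by squaring, this requires 8 multiplications. The key idea: if the exponent is even, square the half-power; if odd, multiply by the base once.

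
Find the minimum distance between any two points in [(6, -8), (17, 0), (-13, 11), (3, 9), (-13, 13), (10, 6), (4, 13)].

Computing all pairwise distances among 7 points:

d((6, -8), (17, 0)) = 13.6015
d((6, -8), (-13, 11)) = 26.8701
d((6, -8), (3, 9)) = 17.2627
d((6, -8), (-13, 13)) = 28.3196
d((6, -8), (10, 6)) = 14.5602
d((6, -8), (4, 13)) = 21.095
d((17, 0), (-13, 11)) = 31.9531
d((17, 0), (3, 9)) = 16.6433
d((17, 0), (-13, 13)) = 32.6956
d((17, 0), (10, 6)) = 9.2195
d((17, 0), (4, 13)) = 18.3848
d((-13, 11), (3, 9)) = 16.1245
d((-13, 11), (-13, 13)) = 2.0 <-- minimum
d((-13, 11), (10, 6)) = 23.5372
d((-13, 11), (4, 13)) = 17.1172
d((3, 9), (-13, 13)) = 16.4924
d((3, 9), (10, 6)) = 7.6158
d((3, 9), (4, 13)) = 4.1231
d((-13, 13), (10, 6)) = 24.0416
d((-13, 13), (4, 13)) = 17.0
d((10, 6), (4, 13)) = 9.2195

Closest pair: (-13, 11) and (-13, 13) with distance 2.0

The closest pair is (-13, 11) and (-13, 13) with Euclidean distance 2.0. For 7 points, brute-force pairwise comparison is shown above. For large n, the divide-and-conquer algorithm (sort by x, recurse on halves, check the dividing strip) achieves O(n log n).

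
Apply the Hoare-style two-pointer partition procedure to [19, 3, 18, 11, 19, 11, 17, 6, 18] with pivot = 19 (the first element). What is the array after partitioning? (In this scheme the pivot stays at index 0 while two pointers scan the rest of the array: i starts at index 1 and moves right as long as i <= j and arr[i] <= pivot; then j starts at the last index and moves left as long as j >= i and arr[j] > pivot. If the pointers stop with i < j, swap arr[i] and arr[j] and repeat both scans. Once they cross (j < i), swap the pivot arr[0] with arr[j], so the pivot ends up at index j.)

Hoare-style two-pointer partition with pivot = 19:

Initial array: [19, 3, 18, 11, 19, 11, 17, 6, 18]

Pointers start at i = 1, j = 8.
i ends at 9, j ends at 8: the pointers have crossed (j < i), so scanning stops.

Swap pivot arr[0] with arr[8] to place pivot at position 8: [18, 3, 18, 11, 19, 11, 17, 6, 19]
Pivot position: 8

After partitioning with pivot 19, the array becomes [18, 3, 18, 11, 19, 11, 17, 6, 19]. The pivot is placed at index 8. All elements to the left of the pivot are <= 19, and all elements to the right are > 19.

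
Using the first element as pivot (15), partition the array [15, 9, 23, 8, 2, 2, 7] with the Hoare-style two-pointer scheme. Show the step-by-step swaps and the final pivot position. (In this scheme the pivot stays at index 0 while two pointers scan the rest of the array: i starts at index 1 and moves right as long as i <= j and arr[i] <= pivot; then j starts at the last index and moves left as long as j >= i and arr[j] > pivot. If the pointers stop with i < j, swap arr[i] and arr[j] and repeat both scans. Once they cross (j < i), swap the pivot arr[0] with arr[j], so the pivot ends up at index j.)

Hoare-style two-pointer partition with pivot = 15:

Initial array: [15, 9, 23, 8, 2, 2, 7]

Pointers start at i = 1, j = 6.
i stops at index 2 (arr[2]=23 > 15), j stops at index 6 (arr[6]=7 <= 15): swap arr[2] and arr[6], array becomes [15, 9, 7, 8, 2, 2, 23]
i ends at 6, j ends at 5: the pointers have crossed (j < i), so scanning stops.

Swap pivot arr[0] with arr[5] to place pivot at position 5: [2, 9, 7, 8, 2, 15, 23]
Pivot position: 5

After partitioning with pivot 15, the array becomes [2, 9, 7, 8, 2, 15, 23]. The pivot is placed at index 5. All elements to the left of the pivot are <= 15, and all elements to the right are > 15.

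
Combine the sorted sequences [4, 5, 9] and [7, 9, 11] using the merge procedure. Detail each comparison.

Merging process:

Compare 4 vs 7: take 4 from left. Merged: [4]
Compare 5 vs 7: take 5 from left. Merged: [4, 5]
Compare 9 vs 7: take 7 from right. Merged: [4, 5, 7]
Compare 9 vs 9: take 9 from left. Merged: [4, 5, 7, 9]
Append remaining from right: [9, 11]. Merged: [4, 5, 7, 9, 9, 11]

Final merged array: [4, 5, 7, 9, 9, 11]
Total comparisons: 4

The merged array is [4, 5, 7, 9, 9, 11], requiring 4 comparisons. The merge step runs in O(n) time where n is the total number of elements.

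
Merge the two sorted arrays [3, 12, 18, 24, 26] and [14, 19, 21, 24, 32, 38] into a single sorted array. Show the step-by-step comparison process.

Merging process:

Compare 3 vs 14: take 3 from left. Merged: [3]
Compare 12 vs 14: take 12 from left. Merged: [3, 12]
Compare 18 vs 14: take 14 from right. Merged: [3, 12, 14]
Compare 18 vs 19: take 18 from left. Merged: [3, 12, 14, 18]
Compare 24 vs 19: take 19 from right. Merged: [3, 12, 14, 18, 19]
Compare 24 vs 21: take 21 from right. Merged: [3, 12, 14, 18, 19, 21]
Compare 24 vs 24: take 24 from left. Merged: [3, 12, 14, 18, 19, 21, 24]
Compare 26 vs 24: take 24 from right. Merged: [3, 12, 14, 18, 19, 21, 24, 24]
Compare 26 vs 32: take 26 from left. Merged: [3, 12, 14, 18, 19, 21, 24, 24, 26]
Append remaining from right: [32, 38]. Merged: [3, 12, 14, 18, 19, 21, 24, 24, 26, 32, 38]

Final merged array: [3, 12, 14, 18, 19, 21, 24, 24, 26, 32, 38]
Total comparisons: 9

The merged array is [3, 12, 14, 18, 19, 21, 24, 24, 26, 32, 38], requiring 9 comparisons. The merge step runs in O(n) time where n is the total number of elements.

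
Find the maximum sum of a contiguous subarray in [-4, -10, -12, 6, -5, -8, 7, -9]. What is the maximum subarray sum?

Using Kadane's algorithm on [-4, -10, -12, 6, -5, -8, 7, -9]:

Scanning through the array:
Position 1 (value -10): max_ending_here = -10, max_so_far = -4
Position 2 (value -12): max_ending_here = -12, max_so_far = -4
Position 3 (value 6): max_ending_here = 6, max_so_far = 6
Position 4 (value -5): max_ending_here = 1, max_so_far = 6
Position 5 (value -8): max_ending_here = -7, max_so_far = 6
Position 6 (value 7): max_ending_here = 7, max_so_far = 7
Position 7 (value -9): max_ending_here = -2, max_so_far = 7

Maximum subarray: [7]
Maximum sum: 7

The maximum subarray is [7] with sum 7. This subarray runs from index 6 to index 6.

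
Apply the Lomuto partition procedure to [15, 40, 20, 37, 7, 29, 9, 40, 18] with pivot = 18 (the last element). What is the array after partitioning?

Lomuto partition with pivot = 18:

Initial array: [15, 40, 20, 37, 7, 29, 9, 40, 18]

arr[0]=15 <= 18: swap with position 0, array becomes [15, 40, 20, 37, 7, 29, 9, 40, 18]
arr[1]=40 > 18: no swap
arr[2]=20 > 18: no swap
arr[3]=37 > 18: no swap
arr[4]=7 <= 18: swap with position 1, array becomes [15, 7, 20, 37, 40, 29, 9, 40, 18]
arr[5]=29 > 18: no swap
arr[6]=9 <= 18: swap with position 2, array becomes [15, 7, 9, 37, 40, 29, 20, 40, 18]
arr[7]=40 > 18: no swap

Place pivot at position 3: [15, 7, 9, 18, 40, 29, 20, 40, 37]
Pivot position: 3

After partitioning with pivot 18, the array becomes [15, 7, 9, 18, 40, 29, 20, 40, 37]. The pivot is placed at index 3. All elements to the left of the pivot are <= 18, and all elements to the right are > 18.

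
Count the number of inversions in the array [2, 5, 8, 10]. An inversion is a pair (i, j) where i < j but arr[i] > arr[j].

Finding inversions in [2, 5, 8, 10]:


Total inversions: 0

The array has 0 inversions. It is already sorted.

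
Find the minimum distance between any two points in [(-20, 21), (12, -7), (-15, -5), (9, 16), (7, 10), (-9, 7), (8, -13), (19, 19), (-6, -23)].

Computing all pairwise distances among 9 points:

d((-20, 21), (12, -7)) = 42.5206
d((-20, 21), (-15, -5)) = 26.4764
d((-20, 21), (9, 16)) = 29.4279
d((-20, 21), (7, 10)) = 29.1548
d((-20, 21), (-9, 7)) = 17.8045
d((-20, 21), (8, -13)) = 44.0454
d((-20, 21), (19, 19)) = 39.0512
d((-20, 21), (-6, -23)) = 46.1736
d((12, -7), (-15, -5)) = 27.074
d((12, -7), (9, 16)) = 23.1948
d((12, -7), (7, 10)) = 17.72
d((12, -7), (-9, 7)) = 25.2389
d((12, -7), (8, -13)) = 7.2111
d((12, -7), (19, 19)) = 26.9258
d((12, -7), (-6, -23)) = 24.0832
d((-15, -5), (9, 16)) = 31.8904
d((-15, -5), (7, 10)) = 26.6271
d((-15, -5), (-9, 7)) = 13.4164
d((-15, -5), (8, -13)) = 24.3516
d((-15, -5), (19, 19)) = 41.6173
d((-15, -5), (-6, -23)) = 20.1246
d((9, 16), (7, 10)) = 6.3246 <-- minimum
d((9, 16), (-9, 7)) = 20.1246
d((9, 16), (8, -13)) = 29.0172
d((9, 16), (19, 19)) = 10.4403
d((9, 16), (-6, -23)) = 41.7852
d((7, 10), (-9, 7)) = 16.2788
d((7, 10), (8, -13)) = 23.0217
d((7, 10), (19, 19)) = 15.0
d((7, 10), (-6, -23)) = 35.4683
d((-9, 7), (8, -13)) = 26.2488
d((-9, 7), (19, 19)) = 30.4631
d((-9, 7), (-6, -23)) = 30.1496
d((8, -13), (19, 19)) = 33.8378
d((8, -13), (-6, -23)) = 17.2047
d((19, 19), (-6, -23)) = 48.8774

Closest pair: (9, 16) and (7, 10) with distance 6.3246

The closest pair is (9, 16) and (7, 10) with Euclidean distance 6.3246. For 9 points, brute-force pairwise comparison is shown above. For large n, the divide-and-conquer algorithm (sort by x, recurse on halves, check the dividing strip) achieves O(n log n).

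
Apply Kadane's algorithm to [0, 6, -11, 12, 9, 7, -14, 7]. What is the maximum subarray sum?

Using Kadane's algorithm on [0, 6, -11, 12, 9, 7, -14, 7]:

Scanning through the array:
Position 1 (value 6): max_ending_here = 6, max_so_far = 6
Position 2 (value -11): max_ending_here = -5, max_so_far = 6
Position 3 (value 12): max_ending_here = 12, max_so_far = 12
Position 4 (value 9): max_ending_here = 21, max_so_far = 21
Position 5 (value 7): max_ending_here = 28, max_so_far = 28
Position 6 (value -14): max_ending_here = 14, max_so_far = 28
Position 7 (value 7): max_ending_here = 21, max_so_far = 28

Maximum subarray: [12, 9, 7]
Maximum sum: 28

The maximum subarray is [12, 9, 7] with sum 28. This subarray runs from index 3 to index 5.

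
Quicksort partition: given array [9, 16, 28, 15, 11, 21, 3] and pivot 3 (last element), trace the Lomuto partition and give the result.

Lomuto partition with pivot = 3:

Initial array: [9, 16, 28, 15, 11, 21, 3]

arr[0]=9 > 3: no swap
arr[1]=16 > 3: no swap
arr[2]=28 > 3: no swap
arr[3]=15 > 3: no swap
arr[4]=11 > 3: no swap
arr[5]=21 > 3: no swap

Place pivot at position 0: [3, 16, 28, 15, 11, 21, 9]
Pivot position: 0

After partitioning with pivot 3, the array becomes [3, 16, 28, 15, 11, 21, 9]. The pivot is placed at index 0. All elements to the left of the pivot are <= 3, and all elements to the right are > 3.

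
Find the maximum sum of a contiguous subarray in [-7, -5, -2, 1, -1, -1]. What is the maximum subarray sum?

Using Kadane's algorithm on [-7, -5, -2, 1, -1, -1]:

Scanning through the array:
Position 1 (value -5): max_ending_here = -5, max_so_far = -5
Position 2 (value -2): max_ending_here = -2, max_so_far = -2
Position 3 (value 1): max_ending_here = 1, max_so_far = 1
Position 4 (value -1): max_ending_here = 0, max_so_far = 1
Position 5 (value -1): max_ending_here = -1, max_so_far = 1

Maximum subarray: [1]
Maximum sum: 1

The maximum subarray is [1] with sum 1. This subarray runs from index 3 to index 3.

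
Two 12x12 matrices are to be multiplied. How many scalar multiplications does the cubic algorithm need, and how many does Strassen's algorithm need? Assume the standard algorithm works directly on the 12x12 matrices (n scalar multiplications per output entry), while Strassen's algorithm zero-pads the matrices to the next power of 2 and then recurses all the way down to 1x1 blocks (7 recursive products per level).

Matrix multiplication for 12x12 matrices:

Strassen's algorithm requires power-of-2 dimensions. Pad 12x12 to 16x16 (next power of 2).

Standard algorithm: 12^3 = 1728 multiplications
Strassen's algorithm: 7^(log2(16)) = 7^4 = 2401 multiplications
Difference: 1728 - 2401 = -673 (Strassen uses MORE here due to padding overhead — for small or just-over-power-of-2 n, padding can outweigh the per-level savings)

Standard: 1728 multiplications (12^3). Strassen: 2401 multiplications (7^4, after padding to 16x16). Strassen reduces 8 recursive multiplications to 7 at each level.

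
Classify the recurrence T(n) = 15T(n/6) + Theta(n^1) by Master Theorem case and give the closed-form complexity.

Master Theorem for T(n) = 15T(n/6) + O(n^1):

a = 15, b = 6, c = 1
log_b(a) = log_6(15) = 1.5114

Case 1: c = 1 < log_6(15) = 1.5114
T(n) = O(n^(log_6 15))

For T(n) = 15T(n/6) + O(n^1): log_6(15) = 1.5114. This is Case 1 of the Master Theorem (c < log_b(a), work dominated by leaves), giving O(n^(log_6 15)).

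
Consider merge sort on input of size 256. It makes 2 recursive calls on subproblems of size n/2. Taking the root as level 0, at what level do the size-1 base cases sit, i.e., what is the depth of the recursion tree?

For divide and conquer with division factor 2:

Problem sizes at each level:
Level 0: 256
Level 1: 128
Level 2: 64
Level 3: 32
Level 4: 16
Level 5: 8
Level 6: 4
Level 7: 2
Level 8: 1

The root is level 0 and the size-1 base case is level 8 (the tree spans levels 0 through 8, i.e. 9 levels counting the root), so the depth is the number of divisions: log_2(256) = 8

The recursion tree depth is log_2(256) = 8. At each level, the problem size is divided by 2, so it takes 8 divisions to reduce to a base case of size 1. The algorithm makes 2 recursive calls at each level.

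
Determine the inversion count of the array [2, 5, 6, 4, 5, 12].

Finding inversions in [2, 5, 6, 4, 5, 12]:

(1, 3): arr[1]=5 > arr[3]=4
(2, 3): arr[2]=6 > arr[3]=4
(2, 4): arr[2]=6 > arr[4]=5

Total inversions: 3

The array has 3 inversion(s): (1,3), (2,3), (2,4). Each pair (i,j) satisfies i < j and arr[i] > arr[j].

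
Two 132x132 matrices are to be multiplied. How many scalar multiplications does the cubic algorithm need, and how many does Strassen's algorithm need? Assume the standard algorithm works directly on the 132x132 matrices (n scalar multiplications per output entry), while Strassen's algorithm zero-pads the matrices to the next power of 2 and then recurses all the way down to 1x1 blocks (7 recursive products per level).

Matrix multiplication for 132x132 matrices:

Strassen's algorithm requires power-of-2 dimensions. Pad 132x132 to 256x256 (next power of 2).

Standard algorithm: 132^3 = 2299968 multiplications
Strassen's algorithm: 7^(log2(256)) = 7^8 = 5764801 multiplications
Difference: 2299968 - 5764801 = -3464833 (Strassen uses MORE here due to padding overhead — for small or just-over-power-of-2 n, padding can outweigh the per-level savings)

Standard: 2299968 multiplications (132^3). Strassen: 5764801 multiplications (7^8, after padding to 256x256). Strassen reduces 8 recursive multiplications to 7 at each level.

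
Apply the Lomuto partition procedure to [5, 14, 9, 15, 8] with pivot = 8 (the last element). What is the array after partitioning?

Lomuto partition with pivot = 8:

Initial array: [5, 14, 9, 15, 8]

arr[0]=5 <= 8: swap with position 0, array becomes [5, 14, 9, 15, 8]
arr[1]=14 > 8: no swap
arr[2]=9 > 8: no swap
arr[3]=15 > 8: no swap

Place pivot at position 1: [5, 8, 9, 15, 14]
Pivot position: 1

After partitioning with pivot 8, the array becomes [5, 8, 9, 15, 14]. The pivot is placed at index 1. All elements to the left of the pivot are <= 8, and all elements to the right are > 8.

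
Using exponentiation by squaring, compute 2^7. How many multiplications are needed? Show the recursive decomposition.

Computing 2^7 by squaring (build up from 2^1; each line after the first costs one multiplication):

2^1 = 2
2^2 = (2^1)^2 = 2^2 = 4
2^3 = 2 * 2^2 = 2 * 4 = 8
2^6 = (2^3)^2 = 8^2 = 64
2^7 = 2 * 2^6 = 2 * 64 = 128

Result: 128
Multiplications needed: 4 (4 lines after 2^1)

2^7 = 128. Using exponentiation by squaring, this requires 4 multiplications. The key idea: if the exponent is even, square the half-power; if odd, multiply by the base once.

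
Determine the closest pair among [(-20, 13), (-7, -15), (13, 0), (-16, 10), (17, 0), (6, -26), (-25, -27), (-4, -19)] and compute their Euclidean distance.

Computing all pairwise distances among 8 points:

d((-20, 13), (-7, -15)) = 30.8707
d((-20, 13), (13, 0)) = 35.4683
d((-20, 13), (-16, 10)) = 5.0
d((-20, 13), (17, 0)) = 39.2173
d((-20, 13), (6, -26)) = 46.8722
d((-20, 13), (-25, -27)) = 40.3113
d((-20, 13), (-4, -19)) = 35.7771
d((-7, -15), (13, 0)) = 25.0
d((-7, -15), (-16, 10)) = 26.5707
d((-7, -15), (17, 0)) = 28.3019
d((-7, -15), (6, -26)) = 17.0294
d((-7, -15), (-25, -27)) = 21.6333
d((-7, -15), (-4, -19)) = 5.0
d((13, 0), (-16, 10)) = 30.6757
d((13, 0), (17, 0)) = 4.0 <-- minimum
d((13, 0), (6, -26)) = 26.9258
d((13, 0), (-25, -27)) = 46.6154
d((13, 0), (-4, -19)) = 25.4951
d((-16, 10), (17, 0)) = 34.4819
d((-16, 10), (6, -26)) = 42.19
d((-16, 10), (-25, -27)) = 38.0789
d((-16, 10), (-4, -19)) = 31.3847
d((17, 0), (6, -26)) = 28.2312
d((17, 0), (-25, -27)) = 49.93
d((17, 0), (-4, -19)) = 28.3196
d((6, -26), (-25, -27)) = 31.0161
d((6, -26), (-4, -19)) = 12.2066
d((-25, -27), (-4, -19)) = 22.4722

Closest pair: (13, 0) and (17, 0) with distance 4.0

The closest pair is (13, 0) and (17, 0) with Euclidean distance 4.0. For 8 points, brute-force pairwise comparison is shown above. For large n, the divide-and-conquer algorithm (sort by x, recurse on halves, check the dividing strip) achieves O(n log n).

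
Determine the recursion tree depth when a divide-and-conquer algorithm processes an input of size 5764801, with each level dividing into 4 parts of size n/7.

For divide and conquer with division factor 7:

Problem sizes at each level:
Level 0: 5764801
Level 1: 823543
Level 2: 117649
Level 3: 16807
Level 4: 2401
Level 5: 343
Level 6: 49
Level 7: 7
Level 8: 1

The root is level 0 and the size-1 base case is level 8 (the tree spans levels 0 through 8, i.e. 9 levels counting the root), so the depth is the number of divisions: log_7(5764801) = 8

The recursion tree depth is log_7(5764801) = 8. At each level, the problem size is divided by 7, so it takes 8 divisions to reduce to a base case of size 1. The algorithm makes 4 recursive calls at each level.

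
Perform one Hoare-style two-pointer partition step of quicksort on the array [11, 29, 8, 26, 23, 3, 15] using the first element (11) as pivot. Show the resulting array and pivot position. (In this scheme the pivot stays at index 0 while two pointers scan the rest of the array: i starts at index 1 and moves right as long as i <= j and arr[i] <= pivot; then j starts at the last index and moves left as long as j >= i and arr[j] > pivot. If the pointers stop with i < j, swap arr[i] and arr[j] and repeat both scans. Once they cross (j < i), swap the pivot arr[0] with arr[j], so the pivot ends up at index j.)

Hoare-style two-pointer partition with pivot = 11:

Initial array: [11, 29, 8, 26, 23, 3, 15]

Pointers start at i = 1, j = 6.
i stops at index 1 (arr[1]=29 > 11), j stops at index 5 (arr[5]=3 <= 11): swap arr[1] and arr[5], array becomes [11, 3, 8, 26, 23, 29, 15]
i ends at 3, j ends at 2: the pointers have crossed (j < i), so scanning stops.

Swap pivot arr[0] with arr[2] to place pivot at position 2: [8, 3, 11, 26, 23, 29, 15]
Pivot position: 2

After partitioning with pivot 11, the array becomes [8, 3, 11, 26, 23, 29, 15]. The pivot is placed at index 2. All elements to the left of the pivot are <= 11, and all elements to the right are > 11.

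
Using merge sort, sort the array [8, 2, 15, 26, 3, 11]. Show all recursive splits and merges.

Merge sort trace:

Split: [8, 2, 15, 26, 3, 11] -> [8, 2, 15] and [26, 3, 11]
  Split: [8, 2, 15] -> [8] and [2, 15]
    Split: [2, 15] -> [2] and [15]
    Merge: [2] + [15] -> [2, 15]
  Merge: [8] + [2, 15] -> [2, 8, 15]
  Split: [26, 3, 11] -> [26] and [3, 11]
    Split: [3, 11] -> [3] and [11]
    Merge: [3] + [11] -> [3, 11]
  Merge: [26] + [3, 11] -> [3, 11, 26]
Merge: [2, 8, 15] + [3, 11, 26] -> [2, 3, 8, 11, 15, 26]

Final sorted array: [2, 3, 8, 11, 15, 26]

The merge sort proceeds by recursively splitting the array and merging sorted halves.
After all merges, the sorted array is [2, 3, 8, 11, 15, 26].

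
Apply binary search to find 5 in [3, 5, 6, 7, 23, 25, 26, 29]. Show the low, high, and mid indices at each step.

Binary search for 5 in [3, 5, 6, 7, 23, 25, 26, 29]:

lo=0, hi=7, mid=3, arr[mid]=7 -> 7 > 5, search left half
lo=0, hi=2, mid=1, arr[mid]=5 -> Found target at index 1!

Binary search finds 5 at index 1 after 2 comparisons. The search repeatedly halves the search space by comparing with the middle element.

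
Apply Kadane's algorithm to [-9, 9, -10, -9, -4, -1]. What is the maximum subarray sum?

Using Kadane's algorithm on [-9, 9, -10, -9, -4, -1]:

Scanning through the array:
Position 1 (value 9): max_ending_here = 9, max_so_far = 9
Position 2 (value -10): max_ending_here = -1, max_so_far = 9
Position 3 (value -9): max_ending_here = -9, max_so_far = 9
Position 4 (value -4): max_ending_here = -4, max_so_far = 9
Position 5 (value -1): max_ending_here = -1, max_so_far = 9

Maximum subarray: [9]
Maximum sum: 9

The maximum subarray is [9] with sum 9. This subarray runs from index 1 to index 1.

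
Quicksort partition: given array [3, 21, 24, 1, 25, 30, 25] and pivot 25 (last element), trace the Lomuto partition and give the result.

Lomuto partition with pivot = 25:

Initial array: [3, 21, 24, 1, 25, 30, 25]

arr[0]=3 <= 25: swap with position 0, array becomes [3, 21, 24, 1, 25, 30, 25]
arr[1]=21 <= 25: swap with position 1, array becomes [3, 21, 24, 1, 25, 30, 25]
arr[2]=24 <= 25: swap with position 2, array becomes [3, 21, 24, 1, 25, 30, 25]
arr[3]=1 <= 25: swap with position 3, array becomes [3, 21, 24, 1, 25, 30, 25]
arr[4]=25 <= 25: swap with position 4, array becomes [3, 21, 24, 1, 25, 30, 25]
arr[5]=30 > 25: no swap

Place pivot at position 5: [3, 21, 24, 1, 25, 25, 30]
Pivot position: 5

After partitioning with pivot 25, the array becomes [3, 21, 24, 1, 25, 25, 30]. The pivot is placed at index 5. All elements to the left of the pivot are <= 25, and all elements to the right are > 25.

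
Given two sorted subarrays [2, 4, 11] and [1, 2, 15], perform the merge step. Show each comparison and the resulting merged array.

Merging process:

Compare 2 vs 1: take 1 from right. Merged: [1]
Compare 2 vs 2: take 2 from left. Merged: [1, 2]
Compare 4 vs 2: take 2 from right. Merged: [1, 2, 2]
Compare 4 vs 15: take 4 from left. Merged: [1, 2, 2, 4]
Compare 11 vs 15: take 11 from left. Merged: [1, 2, 2, 4, 11]
Append remaining from right: [15]. Merged: [1, 2, 2, 4, 11, 15]

Final merged array: [1, 2, 2, 4, 11, 15]
Total comparisons: 5

The merged array is [1, 2, 2, 4, 11, 15], requiring 5 comparisons. The merge step runs in O(n) time where n is the total number of elements.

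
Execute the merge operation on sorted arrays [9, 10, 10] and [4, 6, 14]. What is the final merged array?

Merging process:

Compare 9 vs 4: take 4 from right. Merged: [4]
Compare 9 vs 6: take 6 from right. Merged: [4, 6]
Compare 9 vs 14: take 9 from left. Merged: [4, 6, 9]
Compare 10 vs 14: take 10 from left. Merged: [4, 6, 9, 10]
Compare 10 vs 14: take 10 from left. Merged: [4, 6, 9, 10, 10]
Append remaining from right: [14]. Merged: [4, 6, 9, 10, 10, 14]

Final merged array: [4, 6, 9, 10, 10, 14]
Total comparisons: 5

The merged array is [4, 6, 9, 10, 10, 14], requiring 5 comparisons. The merge step runs in O(n) time where n is the total number of elements.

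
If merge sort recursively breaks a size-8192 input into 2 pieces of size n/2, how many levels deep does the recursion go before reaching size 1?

For divide and conquer with division factor 2:

Problem sizes at each level:
Level 0: 8192
Level 1: 4096
Level 2: 2048
Level 3: 1024
Level 4: 512
Level 5: 256
Level 6: 128
Level 7: 64
Level 8: 32
Level 9: 16
Level 10: 8
Level 11: 4
Level 12: 2
Level 13: 1

The root is level 0 and the size-1 base case is level 13 (the tree spans levels 0 through 13, i.e. 14 levels counting the root), so the depth is the number of divisions: log_2(8192) = 13

The recursion tree depth is log_2(8192) = 13. At each level, the problem size is divided by 2, so it takes 13 divisions to reduce to a base case of size 1. The algorithm makes 2 recursive calls at each level.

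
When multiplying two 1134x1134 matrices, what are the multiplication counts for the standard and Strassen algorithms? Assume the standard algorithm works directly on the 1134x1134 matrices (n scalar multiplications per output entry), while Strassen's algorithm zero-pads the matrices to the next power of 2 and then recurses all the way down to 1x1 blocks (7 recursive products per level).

Matrix multiplication for 1134x1134 matrices:

Strassen's algorithm requires power-of-2 dimensions. Pad 1134x1134 to 2048x2048 (next power of 2).

Standard algorithm: 1134^3 = 1458274104 multiplications
Strassen's algorithm: 7^(log2(2048)) = 7^11 = 1977326743 multiplications
Difference: 1458274104 - 1977326743 = -519052639 (Strassen uses MORE here due to padding overhead — for small or just-over-power-of-2 n, padding can outweigh the per-level savings)

Standard: 1458274104 multiplications (1134^3). Strassen: 1977326743 multiplications (7^11, after padding to 2048x2048). Strassen reduces 8 recursive multiplications to 7 at each level.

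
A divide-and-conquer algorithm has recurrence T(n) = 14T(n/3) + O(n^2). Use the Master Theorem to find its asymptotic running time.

Master Theorem for T(n) = 14T(n/3) + O(n^2):

a = 14, b = 3, c = 2
log_b(a) = log_3(14) = 2.4022

Case 1: c = 2 < log_3(14) = 2.4022
T(n) = O(n^(log_3 14))

For T(n) = 14T(n/3) + O(n^2): log_3(14) = 2.4022. This is Case 1 of the Master Theorem (c < log_b(a), work dominated by leaves), giving O(n^(log_3 14)).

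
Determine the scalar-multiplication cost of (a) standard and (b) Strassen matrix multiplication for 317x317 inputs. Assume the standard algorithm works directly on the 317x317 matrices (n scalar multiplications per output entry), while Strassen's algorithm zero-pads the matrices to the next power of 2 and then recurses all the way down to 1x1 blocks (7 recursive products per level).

Matrix multiplication for 317x317 matrices:

Strassen's algorithm requires power-of-2 dimensions. Pad 317x317 to 512x512 (next power of 2).

Standard algorithm: 317^3 = 31855013 multiplications
Strassen's algorithm: 7^(log2(512)) = 7^9 = 40353607 multiplications
Difference: 31855013 - 40353607 = -8498594 (Strassen uses MORE here due to padding overhead — for small or just-over-power-of-2 n, padding can outweigh the per-level savings)

Standard: 31855013 multiplications (317^3). Strassen: 40353607 multiplications (7^9, after padding to 512x512). Strassen reduces 8 recursive multiplications to 7 at each level.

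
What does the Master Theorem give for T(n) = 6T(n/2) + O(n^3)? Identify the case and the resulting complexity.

Master Theorem for T(n) = 6T(n/2) + O(n^3):

a = 6, b = 2, c = 3
log_b(a) = log_2(6) = 2.5850

Case 3: c = 3 > log_2(6) = 2.5850
T(n) = O(n^3) = O(n^3)

For T(n) = 6T(n/2) + O(n^3): log_2(6) = 2.5850. This is Case 3 of the Master Theorem (c > log_b(a), work dominated by root), giving O(n^3).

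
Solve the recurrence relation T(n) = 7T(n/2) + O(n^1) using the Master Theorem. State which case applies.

Master Theorem for T(n) = 7T(n/2) + O(n^1):

a = 7, b = 2, c = 1
log_b(a) = log_2(7) = 2.8074

Case 1: c = 1 < log_2(7) = 2.8074
T(n) = O(n^(log_2 7))

For T(n) = 7T(n/2) + O(n^1): log_2(7) = 2.8074. This is Case 1 of the Master Theorem (c < log_b(a), work dominated by leaves), giving O(n^(log_2 7)).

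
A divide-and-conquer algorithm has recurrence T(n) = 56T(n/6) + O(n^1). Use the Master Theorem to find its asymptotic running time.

Master Theorem for T(n) = 56T(n/6) + O(n^1):

a = 56, b = 6, c = 1
log_b(a) = log_6(56) = 2.2466

Case 1: c = 1 < log_6(56) = 2.2466
T(n) = O(n^(log_6 56))

For T(n) = 56T(n/6) + O(n^1): log_6(56) = 2.2466. This is Case 1 of the Master Theorem (c < log_b(a), work dominated by leaves), giving O(n^(log_6 56)).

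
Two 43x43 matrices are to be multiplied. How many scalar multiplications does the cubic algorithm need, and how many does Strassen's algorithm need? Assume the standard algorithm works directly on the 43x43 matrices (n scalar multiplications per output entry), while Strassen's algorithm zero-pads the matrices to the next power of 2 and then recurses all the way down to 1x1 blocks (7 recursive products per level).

Matrix multiplication for 43x43 matrices:

Strassen's algorithm requires power-of-2 dimensions. Pad 43x43 to 64x64 (next power of 2).

Standard algorithm: 43^3 = 79507 multiplications
Strassen's algorithm: 7^(log2(64)) = 7^6 = 117649 multiplications
Difference: 79507 - 117649 = -38142 (Strassen uses MORE here due to padding overhead — for small or just-over-power-of-2 n, padding can outweigh the per-level savings)

Standard: 79507 multiplications (43^3). Strassen: 117649 multiplications (7^6, after padding to 64x64). Strassen reduces 8 recursive multiplications to 7 at each level.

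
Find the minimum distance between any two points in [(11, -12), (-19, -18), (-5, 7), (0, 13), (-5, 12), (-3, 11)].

Computing all pairwise distances among 6 points:

d((11, -12), (-19, -18)) = 30.5941
d((11, -12), (-5, 7)) = 24.8395
d((11, -12), (0, 13)) = 27.313
d((11, -12), (-5, 12)) = 28.8444
d((11, -12), (-3, 11)) = 26.9258
d((-19, -18), (-5, 7)) = 28.6531
d((-19, -18), (0, 13)) = 36.3593
d((-19, -18), (-5, 12)) = 33.1059
d((-19, -18), (-3, 11)) = 33.121
d((-5, 7), (0, 13)) = 7.8102
d((-5, 7), (-5, 12)) = 5.0
d((-5, 7), (-3, 11)) = 4.4721
d((0, 13), (-5, 12)) = 5.099
d((0, 13), (-3, 11)) = 3.6056
d((-5, 12), (-3, 11)) = 2.2361 <-- minimum

Closest pair: (-5, 12) and (-3, 11) with distance 2.2361

The closest pair is (-5, 12) and (-3, 11) with Euclidean distance 2.2361. For 6 points, brute-force pairwise comparison is shown above. For large n, the divide-and-conquer algorithm (sort by x, recurse on halves, check the dividing strip) achieves O(n log n).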